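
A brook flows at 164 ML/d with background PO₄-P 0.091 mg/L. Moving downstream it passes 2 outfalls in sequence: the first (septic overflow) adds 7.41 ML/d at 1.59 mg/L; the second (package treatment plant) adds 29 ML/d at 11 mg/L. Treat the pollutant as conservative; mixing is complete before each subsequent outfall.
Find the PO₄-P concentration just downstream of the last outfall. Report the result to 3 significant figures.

After outfall 1: Q = 164.0 + 7.410 = 171.4 ML/d; C = (164.0·0.09100 + 7.410·1.590)/171.4 = 0.1558 mg/L.
After outfall 2: Q = 171.4 + 29.00 = 200.4 ML/d; C = (171.4·0.1558 + 29.00·11.00)/200.4 = 1.725 mg/L.

1.72 mg/L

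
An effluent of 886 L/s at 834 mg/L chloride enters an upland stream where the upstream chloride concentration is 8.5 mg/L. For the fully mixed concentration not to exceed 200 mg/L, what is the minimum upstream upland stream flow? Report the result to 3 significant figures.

2930 L/s

Set C_mix = 200: (Q·8.500 + 886.0·834.0) / (Q + 886.0) = 200
→ Q = 886.0·(834.0 − 200)/(200 − 8.500) = 2933 L/s.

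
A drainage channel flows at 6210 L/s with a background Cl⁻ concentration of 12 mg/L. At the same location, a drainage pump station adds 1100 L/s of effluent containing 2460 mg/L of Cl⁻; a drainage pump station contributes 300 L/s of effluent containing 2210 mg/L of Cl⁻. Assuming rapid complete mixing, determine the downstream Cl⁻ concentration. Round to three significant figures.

452 mg/L

Mixed concentration C = ΣQC/ΣQ = (6210·12.00 + 1100·2460 + 300.0·2210) / 7610 = 3444000/7610 = 452.5 mg/L.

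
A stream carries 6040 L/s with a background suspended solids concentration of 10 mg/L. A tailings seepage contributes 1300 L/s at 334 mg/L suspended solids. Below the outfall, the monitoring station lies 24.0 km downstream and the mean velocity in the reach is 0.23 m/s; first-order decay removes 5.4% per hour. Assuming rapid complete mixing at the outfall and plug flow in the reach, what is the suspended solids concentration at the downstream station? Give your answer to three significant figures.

13.5 mg/L

Mass balance: C = (6040·10.00 + 1300·334.0) / 7340 = 494600/7340 = 67.38 mg/L.
Travel time t = 24.0·1000 / 0.23 = 104300 s = 28.99 h.
5.4%/h lost → k = −ln(1 − 0.054) = 0.05551 h⁻¹.
First-order decay: C = 67.38·exp(−k·t) = 67.38·0.2001 = 13.48 mg/L.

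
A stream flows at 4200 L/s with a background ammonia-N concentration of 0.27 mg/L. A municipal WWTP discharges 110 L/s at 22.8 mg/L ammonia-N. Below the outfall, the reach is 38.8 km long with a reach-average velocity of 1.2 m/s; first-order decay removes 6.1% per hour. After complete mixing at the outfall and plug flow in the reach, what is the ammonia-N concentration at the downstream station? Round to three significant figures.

0.480 mg/L

Conservation of mass: C = (4200·0.2700 + 110.0·22.80) / 4310 = 3642/4310 = 0.8450 mg/L.
Travel time t = 38.8·1000 / 1.2 = 32330 s = 8.981 h.
6.1%/h lost → k = −ln(1 − 0.061) = 0.06294 h⁻¹.
Decay over the reach: 0.8450·exp(−kt) = 0.8450·0.5682 = 0.4801 mg/L.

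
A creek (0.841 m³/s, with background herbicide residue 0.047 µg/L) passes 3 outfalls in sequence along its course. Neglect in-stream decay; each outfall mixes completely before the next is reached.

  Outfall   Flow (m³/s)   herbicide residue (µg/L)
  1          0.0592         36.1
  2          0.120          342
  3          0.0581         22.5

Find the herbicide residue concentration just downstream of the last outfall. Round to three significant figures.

41.3 µg/L

After outfall 1: Q = 0.8410 + 0.05920 = 0.9002 m³/s; C = (0.8410·0.04700 + 0.05920·36.10)/0.9002 = 2.418 µg/L.
After outfall 2: Q = 0.9002 + 0.1200 = 1.020 m³/s; C = (0.9002·2.418 + 0.1200·342.0)/1.020 = 42.36 µg/L.
After outfall 3: Q = 1.020 + 0.05810 = 1.078 m³/s; C = (1.020·42.36 + 0.05810·22.50)/1.078 = 41.29 µg/L.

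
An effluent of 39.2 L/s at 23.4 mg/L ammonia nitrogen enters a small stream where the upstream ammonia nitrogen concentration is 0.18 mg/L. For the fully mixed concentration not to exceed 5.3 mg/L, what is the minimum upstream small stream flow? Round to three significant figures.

Set C_mix = 5.3: (Q·0.1800 + 39.20·23.40) / (Q + 39.20) = 5.3
→ Q = 39.20·(23.40 − 5.3)/(5.3 − 0.1800) = 138.6 L/s.

139 L/s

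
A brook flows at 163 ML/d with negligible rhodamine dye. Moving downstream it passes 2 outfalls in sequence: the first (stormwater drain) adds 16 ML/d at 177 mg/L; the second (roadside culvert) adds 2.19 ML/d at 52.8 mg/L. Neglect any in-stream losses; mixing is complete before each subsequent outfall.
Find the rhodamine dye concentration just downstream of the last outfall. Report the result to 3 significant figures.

Below outfall 1: Q → 179.0 ML/d, C = (163.0·0 + 16.00·177.0)/179.0 = 15.82 mg/L.
Below outfall 2: Q → 181.2 ML/d, C = (179.0·15.82 + 2.190·52.80)/181.2 = 16.27 mg/L.

16.3 mg/L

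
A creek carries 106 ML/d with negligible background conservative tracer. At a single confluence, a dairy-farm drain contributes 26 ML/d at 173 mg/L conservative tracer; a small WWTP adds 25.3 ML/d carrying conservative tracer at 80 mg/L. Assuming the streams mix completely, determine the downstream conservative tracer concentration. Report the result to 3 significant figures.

Flow-weighted average: C = (106.0·0 + 26.00·173.0 + 25.30·80.00) / 157.3 = 6522/157.3 = 41.46 mg/L.

41.5 mg/L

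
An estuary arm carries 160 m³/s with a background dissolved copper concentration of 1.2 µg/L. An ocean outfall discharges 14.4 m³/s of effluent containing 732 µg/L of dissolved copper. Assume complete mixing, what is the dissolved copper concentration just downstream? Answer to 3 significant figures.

Flow-weighted average: C = (160.0·1.200 + 14.40·732.0) / 174.4 = 10730/174.4 = 61.54 µg/L.

61.5 µg/L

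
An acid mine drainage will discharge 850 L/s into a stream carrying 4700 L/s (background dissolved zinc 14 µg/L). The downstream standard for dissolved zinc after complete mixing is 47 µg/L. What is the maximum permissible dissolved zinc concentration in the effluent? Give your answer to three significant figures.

229 µg/L

At the limit, (Qr·Cr + Qe·Cₑ)/(Qr + Qe) = 47:
Cₑ = (5550·47 − 4700·14.00) / 850.0 = 229.5 µg/L.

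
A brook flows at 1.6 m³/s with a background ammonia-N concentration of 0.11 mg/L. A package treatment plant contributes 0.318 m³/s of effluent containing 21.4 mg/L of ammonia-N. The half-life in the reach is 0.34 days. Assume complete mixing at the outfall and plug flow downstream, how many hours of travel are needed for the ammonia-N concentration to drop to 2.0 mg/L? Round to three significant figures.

After mixing, C = (1.600·0.1100 + 0.3180·21.40) / 1.918 = 6.981/1.918 = 3.640 mg/L.
Half-life 0.34 d → k = ln 2 / 0.34 = 2.039 d⁻¹.
3.640·exp(−k·t) = 2.0 → t = ln(3.640/2.0)/k = 25380 s = 7.049 h.

7.05 h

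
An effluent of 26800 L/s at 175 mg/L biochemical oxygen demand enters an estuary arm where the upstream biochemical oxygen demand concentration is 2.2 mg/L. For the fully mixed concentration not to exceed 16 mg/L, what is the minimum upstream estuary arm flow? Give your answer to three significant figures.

309000 L/s

Set C_mix = 16: (Q·2.200 + 26800·175.0) / (Q + 26800) = 16
→ Q = 26800·(175.0 − 16)/(16 − 2.200) = 308800 L/s.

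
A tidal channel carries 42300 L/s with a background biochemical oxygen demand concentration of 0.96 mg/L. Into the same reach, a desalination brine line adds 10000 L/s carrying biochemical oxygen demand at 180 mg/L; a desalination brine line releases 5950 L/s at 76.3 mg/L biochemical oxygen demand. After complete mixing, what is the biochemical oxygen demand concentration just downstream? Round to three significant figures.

Conservation of mass: C = (42300·0.9600 + 10000·180.0 + 5950·76.30) / 58250 = 2295000/58250 = 39.39 mg/L.

39.4 mg/L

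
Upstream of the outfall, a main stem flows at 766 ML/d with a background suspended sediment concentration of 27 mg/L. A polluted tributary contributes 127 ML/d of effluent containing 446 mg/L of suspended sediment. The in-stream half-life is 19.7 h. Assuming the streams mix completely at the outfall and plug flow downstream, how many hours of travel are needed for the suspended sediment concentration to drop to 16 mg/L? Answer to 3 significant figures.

Conservation of mass: C = (766.0·27.00 + 127.0·446.0) / 893.0 = 77320/893.0 = 86.59 mg/L.
Half-life 19.7 h → k = ln 2 / 19.7 = 0.03519 h⁻¹ = 0.8444 d⁻¹.
86.59·exp(−k·t) = 16 → t = ln(86.59/16)/k = 172800 s = 47.99 h.

48.0 h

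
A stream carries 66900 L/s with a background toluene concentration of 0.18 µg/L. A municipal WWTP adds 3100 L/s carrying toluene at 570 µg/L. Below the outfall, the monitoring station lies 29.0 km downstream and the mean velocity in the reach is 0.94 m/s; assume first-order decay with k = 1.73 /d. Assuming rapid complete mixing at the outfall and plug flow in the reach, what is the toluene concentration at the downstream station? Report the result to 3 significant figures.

After mixing, C = (66900·0.1800 + 3100·570.0) / 70000 = 1779000/70000 = 25.41 µg/L.
Travel time t = 29.0·1000 / 0.94 = 30850 s = 8.570 h.
Applying C = C₀e^(−kt): 25.41 × 0.5392 = 13.70 µg/L.

13.7 µg/L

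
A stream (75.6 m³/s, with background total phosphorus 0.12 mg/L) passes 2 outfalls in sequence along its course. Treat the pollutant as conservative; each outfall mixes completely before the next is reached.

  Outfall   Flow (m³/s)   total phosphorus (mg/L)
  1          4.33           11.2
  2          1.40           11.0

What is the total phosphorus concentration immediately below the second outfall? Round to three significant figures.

After outfall 1: Q = 75.60 + 4.330 = 79.93 m³/s; C = (75.60·0.1200 + 4.330·11.20)/79.93 = 0.7202 mg/L.
After outfall 2: Q = 79.93 + 1.400 = 81.33 m³/s; C = (79.93·0.7202 + 1.400·11.00)/81.33 = 0.8972 mg/L.

0.897 mg/L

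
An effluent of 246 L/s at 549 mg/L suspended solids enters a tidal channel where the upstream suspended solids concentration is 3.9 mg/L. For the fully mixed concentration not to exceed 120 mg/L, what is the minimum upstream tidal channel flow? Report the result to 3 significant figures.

909 L/s

Set C_mix = 120: (Q·3.900 + 246.0·549.0) / (Q + 246.0) = 120
→ Q = 246.0·(549.0 − 120)/(120 − 3.900) = 909.0 L/s.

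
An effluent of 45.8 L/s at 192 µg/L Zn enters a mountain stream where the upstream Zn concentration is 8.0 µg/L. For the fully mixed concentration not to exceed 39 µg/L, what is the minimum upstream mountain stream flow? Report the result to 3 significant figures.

Set C_mix = 39: (Q·8.000 + 45.80·192.0) / (Q + 45.80) = 39
→ Q = 45.80·(192.0 − 39)/(39 − 8.000) = 226.0 L/s.

226 L/s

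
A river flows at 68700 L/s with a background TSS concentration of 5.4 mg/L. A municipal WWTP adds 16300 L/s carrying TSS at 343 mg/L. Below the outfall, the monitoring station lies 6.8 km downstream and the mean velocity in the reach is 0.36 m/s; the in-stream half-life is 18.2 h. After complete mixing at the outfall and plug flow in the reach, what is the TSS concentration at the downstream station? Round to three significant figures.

After mixing, C = (68700·5.400 + 16300·343.0) / 85000 = 5962000/85000 = 70.14 mg/L.
Travel time t = 6.8·1000 / 0.36 = 18890 s = 5.247 h.
Half-life 18.2 h → k = ln 2 / 18.2 = 0.03809 h⁻¹ = 0.9140 d⁻¹.
Decay over the reach: 70.14·exp(−kt) = 70.14·0.8189 = 57.44 mg/L.

57.4 mg/L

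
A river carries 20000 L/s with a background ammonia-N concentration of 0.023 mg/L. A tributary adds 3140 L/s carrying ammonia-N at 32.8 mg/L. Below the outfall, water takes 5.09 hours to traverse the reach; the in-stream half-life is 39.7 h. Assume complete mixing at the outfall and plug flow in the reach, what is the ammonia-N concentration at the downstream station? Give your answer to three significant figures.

4.09 mg/L

Mass balance: C = (20000·0.02300 + 3140·32.80) / 23140 = 103500/23140 = 4.471 mg/L.
Half-life 39.7 h → k = ln 2 / 39.7 = 0.01746 h⁻¹ = 0.4190 d⁻¹.
Applying C = C₀e^(−kt): 4.471 × 0.9150 = 4.091 mg/L.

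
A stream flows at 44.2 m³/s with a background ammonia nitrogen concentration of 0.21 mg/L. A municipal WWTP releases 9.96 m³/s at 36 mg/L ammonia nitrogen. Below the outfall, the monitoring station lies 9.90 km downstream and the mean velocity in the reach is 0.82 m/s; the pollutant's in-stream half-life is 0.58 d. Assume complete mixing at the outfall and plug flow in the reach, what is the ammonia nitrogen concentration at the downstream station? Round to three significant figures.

5.75 mg/L

Mixed concentration C = ΣQC/ΣQ = (44.20·0.2100 + 9.960·36.00) / 54.16 = 367.8/54.16 = 6.792 mg/L.
Travel time t = 9.90·1000 / 0.82 = 12070 s = 3.354 h.
Half-life 0.58 d → k = ln 2 / 0.58 = 1.195 d⁻¹.
Applying C = C₀e^(−kt): 6.792 × 0.8462 = 5.747 mg/L.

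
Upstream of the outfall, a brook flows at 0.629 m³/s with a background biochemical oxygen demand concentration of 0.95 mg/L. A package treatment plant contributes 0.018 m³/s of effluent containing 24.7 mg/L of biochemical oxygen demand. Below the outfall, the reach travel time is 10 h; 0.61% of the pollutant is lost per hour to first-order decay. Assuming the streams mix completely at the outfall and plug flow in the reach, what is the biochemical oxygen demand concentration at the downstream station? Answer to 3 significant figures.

Conservation of mass: C = (0.6290·0.9500 + 0.01800·24.70) / 0.6470 = 1.042/0.6470 = 1.611 mg/L.
0.61%/h lost → k = −ln(1 − 0.0061) = 0.006119 h⁻¹.
Applying C = C₀e^(−kt): 1.611 × 0.9406 = 1.515 mg/L.

1.52 mg/L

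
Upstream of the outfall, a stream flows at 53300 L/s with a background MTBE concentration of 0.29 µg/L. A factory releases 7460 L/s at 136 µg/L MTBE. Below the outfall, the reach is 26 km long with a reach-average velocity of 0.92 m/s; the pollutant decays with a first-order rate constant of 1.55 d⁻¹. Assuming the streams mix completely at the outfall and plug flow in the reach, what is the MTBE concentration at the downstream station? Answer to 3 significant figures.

10.2 µg/L

After mixing, C = (53300·0.2900 + 7460·136.0) / 60760 = 1030000/60760 = 16.95 µg/L.
Travel time t = 26·1000 / 0.92 = 28260 s = 7.850 h.
Decay over the reach: 16.95·exp(−kt) = 16.95·0.6023 = 10.21 µg/L.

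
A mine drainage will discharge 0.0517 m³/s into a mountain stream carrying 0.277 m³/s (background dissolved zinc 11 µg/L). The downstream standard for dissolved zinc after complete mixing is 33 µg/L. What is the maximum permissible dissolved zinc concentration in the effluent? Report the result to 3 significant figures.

151 µg/L

At the limit, (Qr·Cr + Qe·Cₑ)/(Qr + Qe) = 33:
Cₑ = (0.3287·33 − 0.2770·11.00) / 0.05170 = 150.9 µg/L.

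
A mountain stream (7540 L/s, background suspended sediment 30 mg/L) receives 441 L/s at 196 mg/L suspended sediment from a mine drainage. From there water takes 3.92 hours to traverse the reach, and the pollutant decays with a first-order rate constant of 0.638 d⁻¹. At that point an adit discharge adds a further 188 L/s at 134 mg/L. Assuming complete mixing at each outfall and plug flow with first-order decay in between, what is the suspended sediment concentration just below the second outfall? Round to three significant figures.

37.6 mg/L

After mixing, C = (7540·30.00 + 441.0·196.0) / 7981 = 312600/7981 = 39.17 mg/L; combined flow 7981 L/s.
First-order decay: C = 39.17·exp(−k·t) = 39.17·0.9010 = 35.30 mg/L.
At the second outfall, C = (7981·35.30 + 188.0·134.0) / (7981 + 188.0) = 37.57 mg/L.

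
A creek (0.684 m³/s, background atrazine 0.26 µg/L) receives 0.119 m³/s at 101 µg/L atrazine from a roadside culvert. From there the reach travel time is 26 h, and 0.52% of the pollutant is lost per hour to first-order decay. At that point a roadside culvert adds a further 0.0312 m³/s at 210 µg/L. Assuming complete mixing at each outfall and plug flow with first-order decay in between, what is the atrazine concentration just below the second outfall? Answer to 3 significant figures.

Mass balance: C = (0.6840·0.2600 + 0.1190·101.0) / 0.8030 = 12.20/0.8030 = 15.19 µg/L; combined flow 0.8030 m³/s.
0.52%/h lost → k = −ln(1 − 0.0052) = 0.005214 h⁻¹.
First-order decay: C = 15.19·exp(−k·t) = 15.19·0.8732 = 13.26 µg/L.
Second outfall: C = (0.8030·13.26 + 0.03120·210.0)/0.8342 = 20.62 µg/L.

20.6 µg/L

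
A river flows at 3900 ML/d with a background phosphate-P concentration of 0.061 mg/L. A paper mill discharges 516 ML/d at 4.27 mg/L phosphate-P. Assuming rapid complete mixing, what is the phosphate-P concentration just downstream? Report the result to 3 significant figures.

After mixing, C = (3900·0.06100 + 516.0·4.270) / 4416 = 2441/4416 = 0.5528 mg/L.

0.553 mg/L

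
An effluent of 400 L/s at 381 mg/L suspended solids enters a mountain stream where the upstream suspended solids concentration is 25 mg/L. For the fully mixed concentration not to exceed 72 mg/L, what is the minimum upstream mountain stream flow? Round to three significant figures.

2630 L/s

Set C_mix = 72: (Q·25.00 + 400.0·381.0) / (Q + 400.0) = 72
→ Q = 400.0·(381.0 − 72)/(72 − 25.00) = 2630 L/s.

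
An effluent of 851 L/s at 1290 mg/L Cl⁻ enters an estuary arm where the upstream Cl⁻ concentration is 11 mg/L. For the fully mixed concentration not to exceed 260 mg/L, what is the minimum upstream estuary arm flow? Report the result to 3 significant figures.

Set C_mix = 260: (Q·11.00 + 851.0·1290) / (Q + 851.0) = 260
→ Q = 851.0·(1290 − 260)/(260 − 11.00) = 3520 L/s.

3520 L/s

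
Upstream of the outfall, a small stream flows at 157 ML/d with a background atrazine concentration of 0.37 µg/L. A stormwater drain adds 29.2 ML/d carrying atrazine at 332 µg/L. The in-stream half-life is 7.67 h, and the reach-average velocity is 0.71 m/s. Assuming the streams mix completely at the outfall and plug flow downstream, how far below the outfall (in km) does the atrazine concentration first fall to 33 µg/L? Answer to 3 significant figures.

13.1 km

Mixed concentration C = ΣQC/ΣQ = (157.0·0.3700 + 29.20·332.0) / 186.2 = 9752/186.2 = 52.38 µg/L.
Half-life 7.67 h → k = ln 2 / 7.67 = 0.09037 h⁻¹ = 2.169 d⁻¹.
Set 52.38·exp(−k·t) = 33 → t = ln(52.38/33)/k = 18400 s = 5.112 h.
Distance = v·t = 0.71·18400 = 13070 m = 13.07 km.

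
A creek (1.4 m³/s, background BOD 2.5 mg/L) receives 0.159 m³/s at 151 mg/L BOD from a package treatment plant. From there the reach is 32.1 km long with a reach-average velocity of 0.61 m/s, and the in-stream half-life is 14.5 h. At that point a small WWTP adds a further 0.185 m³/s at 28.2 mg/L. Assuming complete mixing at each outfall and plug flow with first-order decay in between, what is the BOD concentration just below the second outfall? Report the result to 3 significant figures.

10.8 mg/L

After mixing, C = (1.400·2.500 + 0.1590·151.0) / 1.559 = 27.51/1.559 = 17.65 mg/L; combined flow 1.559 m³/s.
Travel time t = 32.1·1000 / 0.61 = 52620 s = 14.62 h.
Half-life 14.5 h → k = ln 2 / 14.5 = 0.04780 h⁻¹ = 1.147 d⁻¹.
Applying C = C₀e^(−kt): 17.65 × 0.4972 = 8.773 mg/L.
Second outfall: C = (1.559·8.773 + 0.1850·28.20)/1.744 = 10.83 mg/L.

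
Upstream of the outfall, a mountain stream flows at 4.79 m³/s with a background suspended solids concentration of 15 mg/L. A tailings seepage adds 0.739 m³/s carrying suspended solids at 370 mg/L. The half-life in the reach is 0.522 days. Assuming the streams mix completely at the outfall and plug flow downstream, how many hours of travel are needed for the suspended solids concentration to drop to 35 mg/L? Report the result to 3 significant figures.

10.5 h

Conservation of mass: C = (4.790·15.00 + 0.7390·370.0) / 5.529 = 345.3/5.529 = 62.45 mg/L.
Half-life 0.522 d → k = ln 2 / 0.522 = 1.328 d⁻¹.
62.45·exp(−k·t) = 35 → t = ln(62.45/35)/k = 37670 s = 10.46 h.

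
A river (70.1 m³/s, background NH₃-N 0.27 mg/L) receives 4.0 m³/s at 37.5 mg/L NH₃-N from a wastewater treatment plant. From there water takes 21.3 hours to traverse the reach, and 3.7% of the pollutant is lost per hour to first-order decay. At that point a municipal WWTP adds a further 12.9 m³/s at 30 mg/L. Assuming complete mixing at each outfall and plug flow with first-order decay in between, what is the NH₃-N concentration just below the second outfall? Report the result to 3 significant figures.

Mixed concentration C = ΣQC/ΣQ = (70.10·0.2700 + 4.000·37.50) / 74.10 = 168.9/74.10 = 2.280 mg/L; combined flow 74.10 m³/s.
3.7%/h lost → k = −ln(1 − 0.037) = 0.03770 h⁻¹.
After decay, C = 2.280 × e^(−kt) = 2.280 × 0.4480 = 1.021 mg/L.
Second outfall: C = (74.10·1.021 + 12.90·30.00)/87.00 = 5.318 mg/L.

5.32 mg/L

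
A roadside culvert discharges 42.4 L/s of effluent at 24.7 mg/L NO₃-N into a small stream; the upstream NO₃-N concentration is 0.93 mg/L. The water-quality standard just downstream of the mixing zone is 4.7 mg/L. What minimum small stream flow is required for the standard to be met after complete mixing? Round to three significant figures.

Set C_mix = 4.7: (Q·0.9300 + 42.40·24.70) / (Q + 42.40) = 4.7
→ Q = 42.40·(24.70 − 4.7)/(4.7 − 0.9300) = 224.9 L/s.

225 L/s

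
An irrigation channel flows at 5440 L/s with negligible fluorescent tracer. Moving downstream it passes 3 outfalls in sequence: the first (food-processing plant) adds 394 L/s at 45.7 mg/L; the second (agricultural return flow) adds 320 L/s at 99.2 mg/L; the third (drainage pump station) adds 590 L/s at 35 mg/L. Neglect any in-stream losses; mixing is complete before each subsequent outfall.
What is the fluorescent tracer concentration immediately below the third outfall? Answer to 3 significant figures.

10.4 mg/L

Below outfall 1: Q → 5834 L/s, C = (5440·0 + 394.0·45.70)/5834 = 3.086 mg/L.
Below outfall 2: Q → 6154 L/s, C = (5834·3.086 + 320.0·99.20)/6154 = 8.084 mg/L.
Below outfall 3: Q → 6744 L/s, C = (6154·8.084 + 590.0·35.00)/6744 = 10.44 mg/L.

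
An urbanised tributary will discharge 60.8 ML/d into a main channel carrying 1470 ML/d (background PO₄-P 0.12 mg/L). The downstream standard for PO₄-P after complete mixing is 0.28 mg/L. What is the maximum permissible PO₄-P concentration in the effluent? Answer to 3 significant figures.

At the limit, (Qr·Cr + Qe·Cₑ)/(Qr + Qe) = 0.28:
Cₑ = (1531·0.28 − 1470·0.1200) / 60.80 = 4.148 mg/L.

4.15 mg/L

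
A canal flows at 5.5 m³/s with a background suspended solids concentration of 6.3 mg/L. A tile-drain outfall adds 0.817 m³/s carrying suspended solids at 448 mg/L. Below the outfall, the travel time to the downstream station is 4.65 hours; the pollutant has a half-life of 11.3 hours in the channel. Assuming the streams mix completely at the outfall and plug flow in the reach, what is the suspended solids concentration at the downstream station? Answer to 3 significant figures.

47.7 mg/L

After mixing, C = (5.500·6.300 + 0.8170·448.0) / 6.317 = 400.7/6.317 = 63.43 mg/L.
Half-life 11.3 h → k = ln 2 / 11.3 = 0.06134 h⁻¹ = 1.472 d⁻¹.
After decay, C = 63.43 × e^(−kt) = 63.43 × 0.7518 = 47.69 mg/L.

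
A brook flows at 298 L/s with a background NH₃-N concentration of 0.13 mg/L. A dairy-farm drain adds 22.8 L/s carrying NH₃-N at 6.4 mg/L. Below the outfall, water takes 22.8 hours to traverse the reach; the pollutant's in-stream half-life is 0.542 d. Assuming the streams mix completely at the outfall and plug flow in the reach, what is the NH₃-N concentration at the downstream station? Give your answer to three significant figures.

Mass balance: C = (298.0·0.1300 + 22.80·6.400) / 320.8 = 184.7/320.8 = 0.5756 mg/L.
Half-life 0.542 d → k = ln 2 / 0.542 = 1.279 d⁻¹.
First-order decay: C = 0.5756·exp(−k·t) = 0.5756·0.2967 = 0.1708 mg/L.

0.171 mg/L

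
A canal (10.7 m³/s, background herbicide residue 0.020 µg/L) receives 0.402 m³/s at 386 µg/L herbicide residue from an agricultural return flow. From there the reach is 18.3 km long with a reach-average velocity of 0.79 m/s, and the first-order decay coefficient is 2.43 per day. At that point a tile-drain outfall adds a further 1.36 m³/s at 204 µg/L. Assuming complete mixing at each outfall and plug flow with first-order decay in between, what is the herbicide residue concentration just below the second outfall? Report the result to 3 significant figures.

28.8 µg/L

After mixing, C = (10.70·0.02000 + 0.4020·386.0) / 11.10 = 155.4/11.10 = 14.00 µg/L; combined flow 11.10 m³/s.
Travel time t = 18.3·1000 / 0.79 = 23160 s = 6.435 h.
Decay over the reach: 14.00·exp(−kt) = 14.00·0.5213 = 7.296 µg/L.
Second outfall: C = (11.10·7.296 + 1.360·204.0)/12.46 = 28.76 µg/L.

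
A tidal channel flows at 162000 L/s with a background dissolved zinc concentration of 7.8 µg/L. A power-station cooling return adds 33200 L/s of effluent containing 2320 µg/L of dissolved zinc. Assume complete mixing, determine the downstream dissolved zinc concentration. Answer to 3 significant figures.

Flow-weighted average: C = (162000·7.800 + 33200·2320) / 195200 = 78290000/195200 = 401.1 µg/L.

401 µg/L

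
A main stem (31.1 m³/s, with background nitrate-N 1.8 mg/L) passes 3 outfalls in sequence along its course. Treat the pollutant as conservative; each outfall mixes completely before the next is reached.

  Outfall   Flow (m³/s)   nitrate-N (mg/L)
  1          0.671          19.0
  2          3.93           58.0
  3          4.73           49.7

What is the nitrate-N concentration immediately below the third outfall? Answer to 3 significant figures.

13.2 mg/L

After outfall 1: Q = 31.10 + 0.6710 = 31.77 m³/s; C = (31.10·1.800 + 0.6710·19.00)/31.77 = 2.163 mg/L.
After outfall 2: Q = 31.77 + 3.930 = 35.70 m³/s; C = (31.77·2.163 + 3.930·58.00)/35.70 = 8.310 mg/L.
After outfall 3: Q = 35.70 + 4.730 = 40.43 m³/s; C = (35.70·8.310 + 4.730·49.70)/40.43 = 13.15 mg/L.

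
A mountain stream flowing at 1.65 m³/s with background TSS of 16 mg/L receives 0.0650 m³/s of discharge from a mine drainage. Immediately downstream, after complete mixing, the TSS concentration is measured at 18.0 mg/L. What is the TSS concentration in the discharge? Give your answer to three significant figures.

68.8 mg/L

Mass balance: 1.650·16.00 + 0.06500·Cₑ = 1.715·18.00
→ Cₑ = (1.715·18.00 − 1.650·16.00) / 0.06500 = 68.77 mg/L.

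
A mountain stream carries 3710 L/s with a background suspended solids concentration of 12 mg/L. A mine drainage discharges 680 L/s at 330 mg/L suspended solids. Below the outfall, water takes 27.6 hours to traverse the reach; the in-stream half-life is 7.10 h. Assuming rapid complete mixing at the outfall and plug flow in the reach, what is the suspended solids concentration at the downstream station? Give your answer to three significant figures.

Flow-weighted average: C = (3710·12.00 + 680.0·330.0) / 4390 = 268900/4390 = 61.26 mg/L.
Half-life 7.10 h → k = ln 2 / 7.10 = 0.09763 h⁻¹ = 2.343 d⁻¹.
First-order decay: C = 61.26·exp(−k·t) = 61.26·0.06758 = 4.140 mg/L.

4.14 mg/L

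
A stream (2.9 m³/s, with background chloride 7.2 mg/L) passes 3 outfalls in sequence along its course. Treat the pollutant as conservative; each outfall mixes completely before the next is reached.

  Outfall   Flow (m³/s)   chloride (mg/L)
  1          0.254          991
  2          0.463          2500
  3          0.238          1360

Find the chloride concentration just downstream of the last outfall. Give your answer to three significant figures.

Below outfall 1: Q → 3.154 m³/s, C = (2.900·7.200 + 0.2540·991.0)/3.154 = 86.43 mg/L.
Below outfall 2: Q → 3.617 m³/s, C = (3.154·86.43 + 0.4630·2500)/3.617 = 395.4 mg/L.
Below outfall 3: Q → 3.855 m³/s, C = (3.617·395.4 + 0.2380·1360)/3.855 = 454.9 mg/L.

455 mg/L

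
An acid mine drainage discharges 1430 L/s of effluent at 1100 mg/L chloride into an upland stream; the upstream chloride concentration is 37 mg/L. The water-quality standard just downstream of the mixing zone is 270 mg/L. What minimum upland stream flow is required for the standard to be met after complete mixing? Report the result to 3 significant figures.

Set C_mix = 270: (Q·37.00 + 1430·1100) / (Q + 1430) = 270
→ Q = 1430·(1100 − 270)/(270 − 37.00) = 5094 L/s.

5090 L/s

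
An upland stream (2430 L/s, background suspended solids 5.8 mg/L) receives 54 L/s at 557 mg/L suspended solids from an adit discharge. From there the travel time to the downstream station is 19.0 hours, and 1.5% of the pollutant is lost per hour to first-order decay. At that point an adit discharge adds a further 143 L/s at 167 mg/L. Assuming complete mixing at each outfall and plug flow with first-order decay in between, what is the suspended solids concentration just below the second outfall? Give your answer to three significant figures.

After mixing, C = (2430·5.800 + 54.00·557.0) / 2484 = 44170/2484 = 17.78 mg/L; combined flow 2484 L/s.
1.5%/h lost → k = −ln(1 − 0.015) = 0.01511 h⁻¹.
Decay over the reach: 17.78·exp(−kt) = 17.78·0.7504 = 13.34 mg/L.
Second outfall: C = (2484·13.34 + 143.0·167.0)/2627 = 21.71 mg/L.

21.7 mg/L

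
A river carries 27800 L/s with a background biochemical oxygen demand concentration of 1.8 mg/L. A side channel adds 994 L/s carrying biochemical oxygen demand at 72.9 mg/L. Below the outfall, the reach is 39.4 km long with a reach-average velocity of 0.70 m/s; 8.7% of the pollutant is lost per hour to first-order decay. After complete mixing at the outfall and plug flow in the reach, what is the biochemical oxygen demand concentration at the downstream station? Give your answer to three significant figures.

Conservation of mass: C = (27800·1.800 + 994.0·72.90) / 28790 = 122500/28790 = 4.254 mg/L.
Travel time t = 39.4·1000 / 0.70 = 56290 s = 15.63 h.
8.7%/h lost → k = −ln(1 − 0.087) = 0.09102 h⁻¹.
After decay, C = 4.254 × e^(−kt) = 4.254 × 0.2410 = 1.025 mg/L.

1.03 mg/L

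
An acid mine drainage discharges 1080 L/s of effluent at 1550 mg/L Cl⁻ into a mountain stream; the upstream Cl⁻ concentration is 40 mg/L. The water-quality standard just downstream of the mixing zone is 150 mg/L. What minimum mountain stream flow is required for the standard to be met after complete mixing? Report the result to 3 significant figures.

13700 L/s

Set C_mix = 150: (Q·40.00 + 1080·1550) / (Q + 1080) = 150
→ Q = 1080·(1550 − 150)/(150 − 40.00) = 13750 L/s.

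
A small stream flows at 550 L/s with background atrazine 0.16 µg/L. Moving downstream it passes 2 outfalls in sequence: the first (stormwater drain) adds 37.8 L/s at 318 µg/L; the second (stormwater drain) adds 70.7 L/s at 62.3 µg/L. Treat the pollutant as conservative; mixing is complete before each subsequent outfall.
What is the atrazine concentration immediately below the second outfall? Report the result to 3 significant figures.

25.1 µg/L

Below outfall 1: Q → 587.8 L/s, C = (550.0·0.1600 + 37.80·318.0)/587.8 = 20.60 µg/L.
Below outfall 2: Q → 658.5 L/s, C = (587.8·20.60 + 70.70·62.30)/658.5 = 25.08 µg/L.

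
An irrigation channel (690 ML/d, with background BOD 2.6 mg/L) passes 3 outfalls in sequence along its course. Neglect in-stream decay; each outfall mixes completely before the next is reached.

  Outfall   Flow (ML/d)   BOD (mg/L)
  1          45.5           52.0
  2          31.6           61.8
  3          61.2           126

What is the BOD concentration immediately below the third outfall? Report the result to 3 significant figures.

Outfall 1: combined Q = 735.5 ML/d; C = (690.0·2.600 + 45.50·52.00)/735.5 = 5.656 mg/L.
Outfall 2: combined Q = 767.1 ML/d; C = (735.5·5.656 + 31.60·61.80)/767.1 = 7.969 mg/L.
Outfall 3: combined Q = 828.3 ML/d; C = (767.1·7.969 + 61.20·126.0)/828.3 = 16.69 mg/L.

16.7 mg/L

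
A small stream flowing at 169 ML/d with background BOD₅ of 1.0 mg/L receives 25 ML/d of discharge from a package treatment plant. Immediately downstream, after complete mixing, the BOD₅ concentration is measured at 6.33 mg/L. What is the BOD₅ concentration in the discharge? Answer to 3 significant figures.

42.4 mg/L

Mass balance: 169.0·1.000 + 25.00·Cₑ = 194.0·6.330
→ Cₑ = (194.0·6.330 − 169.0·1.000) / 25.00 = 42.36 mg/L.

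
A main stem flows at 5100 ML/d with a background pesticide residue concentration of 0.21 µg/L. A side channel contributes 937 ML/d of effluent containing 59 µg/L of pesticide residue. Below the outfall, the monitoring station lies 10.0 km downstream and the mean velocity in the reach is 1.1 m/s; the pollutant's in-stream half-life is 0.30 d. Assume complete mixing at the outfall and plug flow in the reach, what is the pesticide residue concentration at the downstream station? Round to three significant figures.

7.32 µg/L

Conservation of mass: C = (5100·0.2100 + 937.0·59.00) / 6037 = 56350/6037 = 9.335 µg/L.
Travel time t = 10.0·1000 / 1.1 = 9091 s = 2.525 h.
Half-life 0.30 d → k = ln 2 / 0.30 = 2.310 d⁻¹.
First-order decay: C = 9.335·exp(−k·t) = 9.335·0.7842 = 7.320 µg/L.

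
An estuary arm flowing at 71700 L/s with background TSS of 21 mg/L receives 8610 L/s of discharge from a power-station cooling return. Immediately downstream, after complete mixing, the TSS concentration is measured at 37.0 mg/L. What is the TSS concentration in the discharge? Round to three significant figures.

Mass balance: 71700·21.00 + 8610·Cₑ = 80310·37.00
→ Cₑ = (80310·37.00 − 71700·21.00) / 8610 = 170.2 mg/L.

170 mg/L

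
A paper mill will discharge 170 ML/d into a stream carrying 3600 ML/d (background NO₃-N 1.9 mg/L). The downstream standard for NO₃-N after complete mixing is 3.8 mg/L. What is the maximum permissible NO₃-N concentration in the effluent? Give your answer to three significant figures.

At the limit, (Qr·Cr + Qe·Cₑ)/(Qr + Qe) = 3.8:
Cₑ = (3770·3.8 − 3600·1.900) / 170.0 = 44.04 mg/L.

44.0 mg/L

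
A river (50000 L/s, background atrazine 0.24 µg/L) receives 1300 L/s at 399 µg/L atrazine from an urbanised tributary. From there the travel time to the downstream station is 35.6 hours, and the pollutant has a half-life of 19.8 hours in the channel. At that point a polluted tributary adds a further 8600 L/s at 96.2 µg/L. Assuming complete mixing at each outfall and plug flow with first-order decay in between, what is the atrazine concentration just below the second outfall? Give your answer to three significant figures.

Mixed concentration C = ΣQC/ΣQ = (50000·0.2400 + 1300·399.0) / 51300 = 530700/51300 = 10.35 µg/L; combined flow 51300 L/s.
Half-life 19.8 h → k = ln 2 / 19.8 = 0.03501 h⁻¹ = 0.8402 d⁻¹.
First-order decay: C = 10.35·exp(−k·t) = 10.35·0.2876 = 2.975 µg/L.
At the second outfall, C = (51300·2.975 + 8600·96.20) / (51300 + 8600) = 16.36 µg/L.

16.4 µg/L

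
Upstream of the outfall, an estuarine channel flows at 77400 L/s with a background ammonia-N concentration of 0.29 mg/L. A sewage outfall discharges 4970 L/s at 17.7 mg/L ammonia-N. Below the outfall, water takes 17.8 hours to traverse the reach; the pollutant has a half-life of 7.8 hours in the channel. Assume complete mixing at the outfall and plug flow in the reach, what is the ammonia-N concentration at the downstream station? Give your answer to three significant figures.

Flow-weighted average: C = (77400·0.2900 + 4970·17.70) / 82370 = 110400/82370 = 1.340 mg/L.
Half-life 7.8 h → k = ln 2 / 7.8 = 0.08887 h⁻¹ = 2.133 d⁻¹.
After decay, C = 1.340 × e^(−kt) = 1.340 × 0.2056 = 0.2756 mg/L.

0.276 mg/L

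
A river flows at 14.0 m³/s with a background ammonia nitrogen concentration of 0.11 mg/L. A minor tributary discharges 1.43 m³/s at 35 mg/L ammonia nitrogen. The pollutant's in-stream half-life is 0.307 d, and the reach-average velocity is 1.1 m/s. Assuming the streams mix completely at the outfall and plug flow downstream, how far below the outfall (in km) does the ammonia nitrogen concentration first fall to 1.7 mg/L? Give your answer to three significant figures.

28.5 km

Conservation of mass: C = (14.00·0.1100 + 1.430·35.00) / 15.43 = 51.59/15.43 = 3.343 mg/L.
Half-life 0.307 d → k = ln 2 / 0.307 = 2.258 d⁻¹.
Set 3.343·exp(−k·t) = 1.7 → t = ln(3.343/1.7)/k = 25880 s = 7.190 h.
Distance = v·t = 1.1·25880 = 28470 m = 28.47 km.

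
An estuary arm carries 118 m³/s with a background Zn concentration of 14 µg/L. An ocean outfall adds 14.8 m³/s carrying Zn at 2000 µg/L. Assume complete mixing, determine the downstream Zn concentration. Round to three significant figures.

Conservation of mass: C = (118.0·14.00 + 14.80·2000) / 132.8 = 31250/132.8 = 235.3 µg/L.

235 µg/L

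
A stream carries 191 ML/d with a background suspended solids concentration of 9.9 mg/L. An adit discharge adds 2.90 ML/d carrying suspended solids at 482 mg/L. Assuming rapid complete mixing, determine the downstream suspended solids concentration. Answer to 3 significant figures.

17.0 mg/L

Conservation of mass: C = (191.0·9.900 + 2.900·482.0) / 193.9 = 3289/193.9 = 16.96 mg/L.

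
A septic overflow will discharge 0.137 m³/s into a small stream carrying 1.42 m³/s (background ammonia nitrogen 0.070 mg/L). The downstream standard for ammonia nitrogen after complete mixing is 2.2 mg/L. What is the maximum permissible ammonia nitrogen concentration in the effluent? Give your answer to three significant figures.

24.3 mg/L

At the limit, (Qr·Cr + Qe·Cₑ)/(Qr + Qe) = 2.2:
Cₑ = (1.557·2.2 − 1.420·0.07000) / 0.1370 = 24.28 mg/L.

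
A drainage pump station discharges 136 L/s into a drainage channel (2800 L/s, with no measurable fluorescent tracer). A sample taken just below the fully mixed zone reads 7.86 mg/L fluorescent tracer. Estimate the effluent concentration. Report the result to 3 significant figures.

Mass balance: 2800·0 + 136.0·Cₑ = 2936·7.860
→ Cₑ = (2936·7.860 − 2800·0) / 136.0 = 169.7 mg/L.

170 mg/L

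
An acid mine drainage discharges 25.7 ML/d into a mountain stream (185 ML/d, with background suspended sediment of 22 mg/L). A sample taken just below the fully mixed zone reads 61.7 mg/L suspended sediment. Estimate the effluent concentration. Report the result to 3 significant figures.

347 mg/L

Mass balance: 185.0·22.00 + 25.70·Cₑ = 210.7·61.70
→ Cₑ = (210.7·61.70 − 185.0·22.00) / 25.70 = 347.5 mg/L.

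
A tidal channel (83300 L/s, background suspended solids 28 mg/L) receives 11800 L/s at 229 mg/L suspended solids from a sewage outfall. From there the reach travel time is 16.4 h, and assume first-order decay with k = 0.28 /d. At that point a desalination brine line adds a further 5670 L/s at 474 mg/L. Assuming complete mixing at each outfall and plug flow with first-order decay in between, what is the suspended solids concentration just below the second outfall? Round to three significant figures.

Mixed concentration C = ΣQC/ΣQ = (83300·28.00 + 11800·229.0) / 95100 = 5035000/95100 = 52.94 mg/L; combined flow 95100 L/s.
First-order decay: C = 52.94·exp(−k·t) = 52.94·0.8259 = 43.72 mg/L.
At the second outfall, C = (95100·43.72 + 5670·474.0) / (95100 + 5670) = 67.93 mg/L.

67.9 mg/L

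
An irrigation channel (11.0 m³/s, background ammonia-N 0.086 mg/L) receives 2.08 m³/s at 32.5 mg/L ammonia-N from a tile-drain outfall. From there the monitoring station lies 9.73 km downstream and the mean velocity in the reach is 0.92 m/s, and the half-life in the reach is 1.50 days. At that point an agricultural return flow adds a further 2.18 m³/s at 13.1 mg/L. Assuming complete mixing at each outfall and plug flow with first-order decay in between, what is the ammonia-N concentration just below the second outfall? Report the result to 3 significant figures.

6.12 mg/L

Conservation of mass: C = (11.00·0.08600 + 2.080·32.50) / 13.08 = 68.55/13.08 = 5.241 mg/L; combined flow 13.08 m³/s.
Travel time t = 9.73·1000 / 0.92 = 10580 s = 2.938 h.
Half-life 1.50 d → k = ln 2 / 1.50 = 0.4621 d⁻¹.
Applying C = C₀e^(−kt): 5.241 × 0.9450 = 4.952 mg/L.
Second outfall: C = (13.08·4.952 + 2.180·13.10)/15.26 = 6.116 mg/L.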